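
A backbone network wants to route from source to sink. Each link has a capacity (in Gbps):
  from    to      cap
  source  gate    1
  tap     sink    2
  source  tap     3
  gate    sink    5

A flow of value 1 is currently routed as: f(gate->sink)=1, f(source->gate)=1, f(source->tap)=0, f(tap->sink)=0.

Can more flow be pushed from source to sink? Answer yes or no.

Residual path source->tap->sink has bottleneck 2 > 0.
Pushing 2 along it raises the flow to 3, so the given flow is not maximum.

Yes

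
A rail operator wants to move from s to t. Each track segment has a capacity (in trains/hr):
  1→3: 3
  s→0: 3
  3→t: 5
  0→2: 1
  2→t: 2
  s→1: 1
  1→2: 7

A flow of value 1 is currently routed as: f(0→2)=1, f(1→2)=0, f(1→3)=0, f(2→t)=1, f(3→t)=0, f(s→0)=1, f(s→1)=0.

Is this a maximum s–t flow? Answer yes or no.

No

Residual path s→1→2→t has bottleneck 1 > 0.
Pushing 1 along it raises the flow to 2, so the given flow is not maximum.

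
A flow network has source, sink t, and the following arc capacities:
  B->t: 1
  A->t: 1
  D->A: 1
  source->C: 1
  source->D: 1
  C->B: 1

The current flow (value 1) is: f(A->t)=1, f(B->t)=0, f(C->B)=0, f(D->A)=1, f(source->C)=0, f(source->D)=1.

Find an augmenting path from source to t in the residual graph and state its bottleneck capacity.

source->C->B->t, bottleneck 1

Residual along source->C->B->t: source->C: 1, C->B: 1, B->t: 1.
Bottleneck = min = 1.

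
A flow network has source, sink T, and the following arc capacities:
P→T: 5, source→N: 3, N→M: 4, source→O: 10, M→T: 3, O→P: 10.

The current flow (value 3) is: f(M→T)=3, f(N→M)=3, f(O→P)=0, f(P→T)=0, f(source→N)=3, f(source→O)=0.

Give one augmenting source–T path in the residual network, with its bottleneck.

Residual along source→O→P→T: source→O: 10, O→P: 10, P→T: 5.
Bottleneck = min = 5.

source→O→P→T, bottleneck 5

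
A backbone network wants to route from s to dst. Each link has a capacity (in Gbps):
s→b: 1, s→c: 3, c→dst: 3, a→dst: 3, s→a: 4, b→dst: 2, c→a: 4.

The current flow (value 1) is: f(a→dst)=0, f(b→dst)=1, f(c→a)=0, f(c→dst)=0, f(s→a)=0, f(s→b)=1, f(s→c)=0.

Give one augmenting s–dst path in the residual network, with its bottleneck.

Residual along s→c→dst: s→c: 3, c→dst: 3.
Bottleneck = min = 3.

s→c→dst, bottleneck 3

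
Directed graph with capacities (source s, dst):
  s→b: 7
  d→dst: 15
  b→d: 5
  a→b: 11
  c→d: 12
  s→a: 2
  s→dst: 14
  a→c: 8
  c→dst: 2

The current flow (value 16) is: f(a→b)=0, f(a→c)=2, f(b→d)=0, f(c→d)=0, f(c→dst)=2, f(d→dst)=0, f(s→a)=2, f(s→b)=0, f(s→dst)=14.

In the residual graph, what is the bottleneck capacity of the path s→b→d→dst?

Residual capacities along the path: s→b: 7, b→d: 5, d→dst: 15.
Minimum is 5.

5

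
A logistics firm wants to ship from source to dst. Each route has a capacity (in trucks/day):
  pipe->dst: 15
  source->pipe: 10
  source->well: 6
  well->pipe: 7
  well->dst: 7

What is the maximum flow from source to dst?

Augment source->well->dst: bottleneck 6. Total 6.
Augment source->pipe->dst: bottleneck 10. Total 16.
No augmenting path remains in the residual graph.

16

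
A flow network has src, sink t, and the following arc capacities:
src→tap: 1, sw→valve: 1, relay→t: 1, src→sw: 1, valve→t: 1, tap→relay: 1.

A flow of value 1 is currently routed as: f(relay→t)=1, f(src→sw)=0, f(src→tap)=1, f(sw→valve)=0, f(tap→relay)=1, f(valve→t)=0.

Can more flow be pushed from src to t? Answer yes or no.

Yes

Residual path src→sw→valve→t has bottleneck 1 > 0.
Pushing 1 along it raises the flow to 2, so the given flow is not maximum.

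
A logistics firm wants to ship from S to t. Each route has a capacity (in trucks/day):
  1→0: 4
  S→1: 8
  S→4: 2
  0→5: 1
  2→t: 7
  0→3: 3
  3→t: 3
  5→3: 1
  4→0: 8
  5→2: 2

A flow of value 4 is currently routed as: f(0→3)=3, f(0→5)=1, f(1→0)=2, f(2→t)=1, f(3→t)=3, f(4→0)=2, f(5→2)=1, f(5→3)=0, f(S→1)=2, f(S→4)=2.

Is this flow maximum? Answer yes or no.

Yes

Residual reachable from S: {0, 1, 4, S}; t is not reachable.
Saturated cut: 0→5, 0→3 with total capacity 4 = current flow value. Flow is maximum.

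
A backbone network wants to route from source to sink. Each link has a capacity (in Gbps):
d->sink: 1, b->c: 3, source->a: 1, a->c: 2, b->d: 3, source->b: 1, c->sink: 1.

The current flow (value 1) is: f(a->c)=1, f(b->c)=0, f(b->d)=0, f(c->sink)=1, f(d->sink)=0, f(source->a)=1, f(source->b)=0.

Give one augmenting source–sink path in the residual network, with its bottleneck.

Residual along source->b->d->sink: source->b: 1, b->d: 3, d->sink: 1.
Bottleneck = min = 1.

source->b->d->sink, bottleneck 1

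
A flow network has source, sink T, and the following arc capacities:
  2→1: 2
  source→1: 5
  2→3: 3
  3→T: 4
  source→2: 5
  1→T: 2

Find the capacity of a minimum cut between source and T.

5

Max flow = 5 (via 2 augmenting paths).
In the residual at optimum, the set reachable from source is {1, 2, source}.
Cut edges: 2→3 (cap 3), 1→T (cap 2). Sum = 5.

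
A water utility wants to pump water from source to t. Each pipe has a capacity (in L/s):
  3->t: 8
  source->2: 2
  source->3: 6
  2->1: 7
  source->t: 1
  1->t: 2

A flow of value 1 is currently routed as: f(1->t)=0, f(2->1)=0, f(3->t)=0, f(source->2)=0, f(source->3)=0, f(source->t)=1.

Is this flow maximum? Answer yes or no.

No

Residual path source->3->t has bottleneck 6 > 0.
Pushing 6 along it raises the flow to 7, so the given flow is not maximum.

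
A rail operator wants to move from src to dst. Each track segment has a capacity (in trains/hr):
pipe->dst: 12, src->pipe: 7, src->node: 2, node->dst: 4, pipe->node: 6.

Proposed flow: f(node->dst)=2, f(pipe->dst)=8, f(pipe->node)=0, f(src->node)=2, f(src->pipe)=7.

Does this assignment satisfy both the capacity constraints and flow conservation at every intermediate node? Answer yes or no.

No

Conservation fails at pipe: inflow 7 ≠ outflow 8.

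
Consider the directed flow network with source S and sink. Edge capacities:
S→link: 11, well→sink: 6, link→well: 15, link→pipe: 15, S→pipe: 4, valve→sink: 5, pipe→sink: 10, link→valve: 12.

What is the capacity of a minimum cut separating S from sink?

15

Max flow = 15 (via 3 augmenting paths).
In the residual at optimum, the set reachable from S is {S}.
Cut edges: S→link (cap 11), S→pipe (cap 4). Sum = 15.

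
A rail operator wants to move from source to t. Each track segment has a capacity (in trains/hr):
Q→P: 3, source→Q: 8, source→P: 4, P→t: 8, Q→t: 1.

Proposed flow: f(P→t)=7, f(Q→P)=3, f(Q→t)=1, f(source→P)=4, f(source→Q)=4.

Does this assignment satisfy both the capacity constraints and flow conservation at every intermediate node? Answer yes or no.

Every edge has 0 ≤ f(e) ≤ cap(e).
At each intermediate node, inflow equals outflow.

Yes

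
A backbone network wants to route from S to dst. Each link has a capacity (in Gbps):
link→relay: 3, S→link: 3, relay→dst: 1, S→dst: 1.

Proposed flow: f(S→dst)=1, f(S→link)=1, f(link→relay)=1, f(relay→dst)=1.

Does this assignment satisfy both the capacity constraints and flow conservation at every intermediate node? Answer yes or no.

Every edge has 0 ≤ f(e) ≤ cap(e).
At each intermediate node, inflow equals outflow.

Yes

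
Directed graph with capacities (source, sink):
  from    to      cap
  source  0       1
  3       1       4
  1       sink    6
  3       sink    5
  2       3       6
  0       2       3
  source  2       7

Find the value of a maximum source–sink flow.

6

Augment source→2→3→sink: bottleneck 5. Total 5.
Augment source→2→3→1→sink: bottleneck 1. Total 6.
No augmenting path remains in the residual graph.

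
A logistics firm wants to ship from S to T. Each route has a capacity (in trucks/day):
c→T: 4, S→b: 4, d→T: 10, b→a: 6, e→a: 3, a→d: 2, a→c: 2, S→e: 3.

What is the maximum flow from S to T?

4

Augment S→e→a→c→T: bottleneck 2. Total 2.
Augment S→e→a→d→T: bottleneck 1. Total 3.
Augment S→b→a→d→T: bottleneck 1. Total 4.
No augmenting path remains in the residual graph.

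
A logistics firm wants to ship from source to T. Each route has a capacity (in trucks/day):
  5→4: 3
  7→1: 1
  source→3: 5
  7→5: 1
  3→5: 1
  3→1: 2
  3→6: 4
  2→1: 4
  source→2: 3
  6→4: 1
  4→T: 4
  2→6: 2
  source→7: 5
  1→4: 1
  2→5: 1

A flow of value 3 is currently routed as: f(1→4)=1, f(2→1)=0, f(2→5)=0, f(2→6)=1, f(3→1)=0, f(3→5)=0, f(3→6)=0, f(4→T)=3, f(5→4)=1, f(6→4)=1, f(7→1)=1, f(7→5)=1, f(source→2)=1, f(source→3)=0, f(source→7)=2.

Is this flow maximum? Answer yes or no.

No

Residual path source→2→5→4→T has bottleneck 1 > 0.
Pushing 1 along it raises the flow to 4, so the given flow is not maximum.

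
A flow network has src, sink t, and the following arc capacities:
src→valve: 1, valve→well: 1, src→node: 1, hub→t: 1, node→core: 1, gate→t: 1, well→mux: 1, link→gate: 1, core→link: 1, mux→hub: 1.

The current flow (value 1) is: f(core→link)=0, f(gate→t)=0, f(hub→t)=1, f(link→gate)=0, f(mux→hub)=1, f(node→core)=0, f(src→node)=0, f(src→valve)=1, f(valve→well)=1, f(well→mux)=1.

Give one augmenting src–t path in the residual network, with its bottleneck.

Residual along src→node→core→link→gate→t: src→node: 1, node→core: 1, core→link: 1, link→gate: 1, gate→t: 1.
Bottleneck = min = 1.

src→node→core→link→gate→t, bottleneck 1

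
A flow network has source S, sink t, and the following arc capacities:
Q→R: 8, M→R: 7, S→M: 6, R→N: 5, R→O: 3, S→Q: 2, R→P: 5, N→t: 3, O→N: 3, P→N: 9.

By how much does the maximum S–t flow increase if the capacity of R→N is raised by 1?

0

Original max flow = 3.
Edge R→N does not cross the min cut (source side {M, N, O, P, Q, R, S}), so extra capacity there cannot help.
New max flow = 3. Increase = 0.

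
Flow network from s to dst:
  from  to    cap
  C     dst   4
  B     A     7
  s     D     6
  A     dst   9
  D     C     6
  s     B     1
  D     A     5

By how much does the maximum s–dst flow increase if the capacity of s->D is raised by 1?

Original max flow = 7.
After raising cap(s->D), augmenting paths through that edge carry 1 more unit.
New max flow = 8. Increase = 1.

1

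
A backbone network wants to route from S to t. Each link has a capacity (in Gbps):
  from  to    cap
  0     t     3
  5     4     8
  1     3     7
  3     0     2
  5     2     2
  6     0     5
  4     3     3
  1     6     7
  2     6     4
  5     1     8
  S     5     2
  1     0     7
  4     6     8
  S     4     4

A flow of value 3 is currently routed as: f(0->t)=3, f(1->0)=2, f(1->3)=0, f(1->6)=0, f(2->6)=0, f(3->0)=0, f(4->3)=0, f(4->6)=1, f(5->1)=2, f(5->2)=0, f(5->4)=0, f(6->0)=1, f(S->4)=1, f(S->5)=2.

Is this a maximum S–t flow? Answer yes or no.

Yes

Residual reachable from S: {0, 1, 2, 3, 4, 5, 6, S}; t is not reachable.
Saturated cut: 0->t with total capacity 3 = current flow value. Flow is maximum.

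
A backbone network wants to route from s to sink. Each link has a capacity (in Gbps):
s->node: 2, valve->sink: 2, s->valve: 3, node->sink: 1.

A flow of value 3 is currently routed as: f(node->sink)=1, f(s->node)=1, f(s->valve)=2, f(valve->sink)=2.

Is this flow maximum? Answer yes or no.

Residual reachable from s: {node, s, valve}; sink is not reachable.
Saturated cut: valve->sink, node->sink with total capacity 3 = current flow value. Flow is maximum.

Yes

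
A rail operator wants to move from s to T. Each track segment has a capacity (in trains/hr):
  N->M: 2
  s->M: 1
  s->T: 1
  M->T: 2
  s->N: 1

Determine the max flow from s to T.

3

Augment s->T: bottleneck 1. Total 1.
Augment s->M->T: bottleneck 1. Total 2.
Augment s->N->M->T: bottleneck 1. Total 3.
No augmenting path remains in the residual graph.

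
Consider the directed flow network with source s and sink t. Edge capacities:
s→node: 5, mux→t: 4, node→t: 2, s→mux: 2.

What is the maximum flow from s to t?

4

Augment s→node→t: bottleneck 2. Total 2.
Augment s→mux→t: bottleneck 2. Total 4.
No augmenting path remains in the residual graph.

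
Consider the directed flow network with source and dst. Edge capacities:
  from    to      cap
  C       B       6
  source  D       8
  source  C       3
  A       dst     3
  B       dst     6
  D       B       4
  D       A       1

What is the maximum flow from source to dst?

7

Augment source→C→B→dst: bottleneck 3. Total 3.
Augment source→D→B→dst: bottleneck 3. Total 6.
Augment source→D→A→dst: bottleneck 1. Total 7.
No augmenting path remains in the residual graph.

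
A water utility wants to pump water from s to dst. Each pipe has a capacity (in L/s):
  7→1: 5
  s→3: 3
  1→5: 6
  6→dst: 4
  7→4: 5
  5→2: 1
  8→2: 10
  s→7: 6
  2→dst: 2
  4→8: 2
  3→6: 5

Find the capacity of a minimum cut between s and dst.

5

Max flow = 5 (via 3 augmenting paths).
In the residual at optimum, the set reachable from s is {1, 2, 4, 5, 7, 8, s}.
Cut edges: s→3 (cap 3), 2→dst (cap 2). Sum = 5.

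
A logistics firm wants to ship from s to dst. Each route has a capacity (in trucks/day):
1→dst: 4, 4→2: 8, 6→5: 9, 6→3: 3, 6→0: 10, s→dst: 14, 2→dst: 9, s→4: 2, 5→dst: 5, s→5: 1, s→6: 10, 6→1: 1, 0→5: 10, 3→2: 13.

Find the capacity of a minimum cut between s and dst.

Max flow = 25 (via 6 augmenting paths).
In the residual at optimum, the set reachable from s is {0, 5, 6, s}.
Cut edges: s→4 (cap 2), s→dst (cap 14), 6→1 (cap 1), 6→3 (cap 3), 5→dst (cap 5). Sum = 25.

25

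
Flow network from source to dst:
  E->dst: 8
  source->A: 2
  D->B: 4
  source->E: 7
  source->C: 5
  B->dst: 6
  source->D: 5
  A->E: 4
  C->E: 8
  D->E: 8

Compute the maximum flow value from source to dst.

Augment source->E->dst: bottleneck 7. Total 7.
Augment source->D->B->dst: bottleneck 4. Total 11.
Augment source->D->E->dst: bottleneck 1. Total 12.
No augmenting path remains in the residual graph.

12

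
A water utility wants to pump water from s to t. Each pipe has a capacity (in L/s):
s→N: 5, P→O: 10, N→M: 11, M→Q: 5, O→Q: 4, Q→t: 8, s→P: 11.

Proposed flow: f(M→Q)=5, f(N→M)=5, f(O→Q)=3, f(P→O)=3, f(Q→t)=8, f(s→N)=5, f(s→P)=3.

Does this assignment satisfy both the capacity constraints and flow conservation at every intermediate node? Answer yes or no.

Every edge has 0 ≤ f(e) ≤ cap(e).
At each intermediate node, inflow equals outflow.

Yes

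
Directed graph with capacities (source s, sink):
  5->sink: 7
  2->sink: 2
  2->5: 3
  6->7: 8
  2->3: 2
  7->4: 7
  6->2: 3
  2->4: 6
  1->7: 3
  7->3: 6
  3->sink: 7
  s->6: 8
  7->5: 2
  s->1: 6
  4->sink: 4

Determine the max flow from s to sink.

Augment s->6->2->sink: bottleneck 2. Total 2.
Augment s->6->7->4->sink: bottleneck 4. Total 6.
Augment s->6->7->3->sink: bottleneck 2. Total 8.
Augment s->1->7->3->sink: bottleneck 3. Total 11.
No augmenting path remains in the residual graph.

11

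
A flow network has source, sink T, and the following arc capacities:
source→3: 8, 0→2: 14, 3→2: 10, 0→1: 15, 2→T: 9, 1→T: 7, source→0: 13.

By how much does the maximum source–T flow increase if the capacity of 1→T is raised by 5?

5

Original max flow = 16.
After raising cap(1→T), augmenting paths through that edge carry 5 more units.
New max flow = 21. Increase = 5.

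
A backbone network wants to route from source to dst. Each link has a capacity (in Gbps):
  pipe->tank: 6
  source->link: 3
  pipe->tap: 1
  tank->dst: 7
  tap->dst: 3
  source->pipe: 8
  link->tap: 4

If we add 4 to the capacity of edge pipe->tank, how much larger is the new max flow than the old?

1

Original max flow = 9.
After raising cap(pipe->tank), augmenting paths through that edge carry 1 more unit.
New max flow = 10. Increase = 1.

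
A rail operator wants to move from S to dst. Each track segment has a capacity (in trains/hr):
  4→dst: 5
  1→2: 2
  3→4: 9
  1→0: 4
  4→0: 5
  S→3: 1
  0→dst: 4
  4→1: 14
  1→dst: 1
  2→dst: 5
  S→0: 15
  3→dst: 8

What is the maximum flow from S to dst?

Augment S→3→dst: bottleneck 1. Total 1.
Augment S→0→dst: bottleneck 4. Total 5.
No augmenting path remains in the residual graph.

5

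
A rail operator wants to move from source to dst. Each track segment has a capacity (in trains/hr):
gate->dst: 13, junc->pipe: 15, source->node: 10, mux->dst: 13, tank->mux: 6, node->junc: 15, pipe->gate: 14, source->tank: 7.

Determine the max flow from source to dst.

16

Augment source->tank->mux->dst: bottleneck 6. Total 6.
Augment source->node->junc->pipe->gate->dst: bottleneck 10. Total 16.
No augmenting path remains in the residual graph.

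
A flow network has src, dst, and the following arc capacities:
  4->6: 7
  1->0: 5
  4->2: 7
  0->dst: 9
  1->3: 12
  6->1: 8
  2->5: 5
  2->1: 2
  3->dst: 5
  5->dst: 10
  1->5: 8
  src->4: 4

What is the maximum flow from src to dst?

Augment src->4->2->5->dst: bottleneck 4. Total 4.
No augmenting path remains in the residual graph.

4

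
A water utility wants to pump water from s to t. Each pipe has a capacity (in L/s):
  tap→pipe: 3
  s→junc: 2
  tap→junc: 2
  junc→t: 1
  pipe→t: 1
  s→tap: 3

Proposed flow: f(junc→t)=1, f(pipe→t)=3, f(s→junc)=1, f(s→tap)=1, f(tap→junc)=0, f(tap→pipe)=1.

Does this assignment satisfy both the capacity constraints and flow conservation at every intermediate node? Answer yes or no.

No

Capacity violated on pipe→t: flow 3 > capacity 1.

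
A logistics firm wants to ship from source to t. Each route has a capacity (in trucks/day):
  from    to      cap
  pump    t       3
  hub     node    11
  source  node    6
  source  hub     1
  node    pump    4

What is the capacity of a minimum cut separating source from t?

3

Max flow = 3 (via 1 augmenting path).
In the residual at optimum, the set reachable from source is {hub, node, pump, source}.
Cut edges: pump→t (cap 3). Sum = 3.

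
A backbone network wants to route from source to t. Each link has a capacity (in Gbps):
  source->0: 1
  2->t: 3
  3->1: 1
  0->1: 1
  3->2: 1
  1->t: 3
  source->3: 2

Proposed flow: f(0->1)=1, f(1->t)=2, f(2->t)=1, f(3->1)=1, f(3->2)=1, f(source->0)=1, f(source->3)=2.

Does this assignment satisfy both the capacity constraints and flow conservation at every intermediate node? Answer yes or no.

Yes

Every edge has 0 ≤ f(e) ≤ cap(e).
At each intermediate node, inflow equals outflow.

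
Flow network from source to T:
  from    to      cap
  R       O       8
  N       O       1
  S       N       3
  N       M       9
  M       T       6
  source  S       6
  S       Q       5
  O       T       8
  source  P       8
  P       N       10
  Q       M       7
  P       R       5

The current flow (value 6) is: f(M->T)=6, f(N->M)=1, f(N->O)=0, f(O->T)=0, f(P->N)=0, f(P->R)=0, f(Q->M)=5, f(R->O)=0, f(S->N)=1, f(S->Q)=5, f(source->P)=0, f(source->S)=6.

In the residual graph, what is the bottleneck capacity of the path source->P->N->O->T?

1

Residual capacities along the path: source->P: 8, P->N: 10, N->O: 1, O->T: 8.
Minimum is 1.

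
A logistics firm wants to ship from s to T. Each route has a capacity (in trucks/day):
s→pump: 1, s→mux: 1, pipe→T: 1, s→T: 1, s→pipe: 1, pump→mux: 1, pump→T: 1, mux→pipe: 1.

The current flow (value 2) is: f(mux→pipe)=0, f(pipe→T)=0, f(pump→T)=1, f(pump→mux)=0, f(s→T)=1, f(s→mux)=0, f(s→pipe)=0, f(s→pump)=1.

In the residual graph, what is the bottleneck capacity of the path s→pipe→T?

1

Residual capacities along the path: s→pipe: 1, pipe→T: 1.
Minimum is 1.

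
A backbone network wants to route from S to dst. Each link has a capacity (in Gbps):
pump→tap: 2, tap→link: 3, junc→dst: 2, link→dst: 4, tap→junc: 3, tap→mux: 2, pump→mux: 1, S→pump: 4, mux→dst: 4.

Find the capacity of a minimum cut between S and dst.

Max flow = 3 (via 2 augmenting paths).
In the residual at optimum, the set reachable from S is {S, pump}.
Cut edges: pump→tap (cap 2), pump→mux (cap 1). Sum = 3.

3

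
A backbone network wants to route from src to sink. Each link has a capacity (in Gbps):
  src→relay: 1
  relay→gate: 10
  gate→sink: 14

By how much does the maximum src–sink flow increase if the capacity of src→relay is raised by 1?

1

Original max flow = 1.
After raising cap(src→relay), augmenting paths through that edge carry 1 more unit.
New max flow = 2. Increase = 1.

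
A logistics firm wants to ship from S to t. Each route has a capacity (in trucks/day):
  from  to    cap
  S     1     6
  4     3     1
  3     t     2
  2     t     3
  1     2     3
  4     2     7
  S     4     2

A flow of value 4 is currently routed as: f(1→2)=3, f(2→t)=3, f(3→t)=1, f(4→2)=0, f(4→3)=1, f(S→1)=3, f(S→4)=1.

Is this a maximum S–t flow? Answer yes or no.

Yes

Residual reachable from S: {1, 2, 4, S}; t is not reachable.
Saturated cut: 4→3, 2→t with total capacity 4 = current flow value. Flow is maximum.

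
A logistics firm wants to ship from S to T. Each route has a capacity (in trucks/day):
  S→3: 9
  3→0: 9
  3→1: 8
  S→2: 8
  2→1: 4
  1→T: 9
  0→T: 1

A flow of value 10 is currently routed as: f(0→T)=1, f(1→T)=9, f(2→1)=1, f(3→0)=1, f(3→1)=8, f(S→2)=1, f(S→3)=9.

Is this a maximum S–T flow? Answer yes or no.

Yes

Residual reachable from S: {0, 1, 2, 3, S}; T is not reachable.
Saturated cut: 0→T, 1→T with total capacity 10 = current flow value. Flow is maximum.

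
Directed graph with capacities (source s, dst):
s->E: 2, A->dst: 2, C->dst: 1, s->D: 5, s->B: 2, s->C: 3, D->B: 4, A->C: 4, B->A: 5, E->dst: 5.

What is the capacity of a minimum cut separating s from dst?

5

Max flow = 5 (via 3 augmenting paths).
In the residual at optimum, the set reachable from s is {A, B, C, D, s}.
Cut edges: s->E (cap 2), A->dst (cap 2), C->dst (cap 1). Sum = 5.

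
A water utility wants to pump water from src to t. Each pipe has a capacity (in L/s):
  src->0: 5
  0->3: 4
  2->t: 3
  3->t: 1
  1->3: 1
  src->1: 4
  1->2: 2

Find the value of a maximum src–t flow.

3

Augment src->0->3->t: bottleneck 1. Total 1.
Augment src->1->2->t: bottleneck 2. Total 3.
No augmenting path remains in the residual graph.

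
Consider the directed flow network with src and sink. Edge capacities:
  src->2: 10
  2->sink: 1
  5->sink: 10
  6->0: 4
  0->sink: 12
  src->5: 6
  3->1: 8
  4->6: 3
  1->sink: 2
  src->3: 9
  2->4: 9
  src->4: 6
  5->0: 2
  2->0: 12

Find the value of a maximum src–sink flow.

21

Augment src->2->sink: bottleneck 1. Total 1.
Augment src->5->sink: bottleneck 6. Total 7.
Augment src->3->1->sink: bottleneck 2. Total 9.
Augment src->2->0->sink: bottleneck 9. Total 18.
Augment src->4->6->0->sink: bottleneck 3. Total 21.
No augmenting path remains in the residual graph.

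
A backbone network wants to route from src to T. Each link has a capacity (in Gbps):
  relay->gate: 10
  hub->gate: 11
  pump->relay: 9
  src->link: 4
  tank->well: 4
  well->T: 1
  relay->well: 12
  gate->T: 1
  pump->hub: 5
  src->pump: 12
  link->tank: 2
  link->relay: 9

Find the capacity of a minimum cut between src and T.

Max flow = 2 (via 2 augmenting paths).
In the residual at optimum, the set reachable from src is {gate, hub, link, pump, relay, src, tank, well}.
Cut edges: well->T (cap 1), gate->T (cap 1). Sum = 2.

2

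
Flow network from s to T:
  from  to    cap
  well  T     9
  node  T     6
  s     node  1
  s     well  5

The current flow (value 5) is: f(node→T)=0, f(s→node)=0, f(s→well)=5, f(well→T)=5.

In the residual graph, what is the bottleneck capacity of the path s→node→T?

Residual capacities along the path: s→node: 1, node→T: 6.
Minimum is 1.

1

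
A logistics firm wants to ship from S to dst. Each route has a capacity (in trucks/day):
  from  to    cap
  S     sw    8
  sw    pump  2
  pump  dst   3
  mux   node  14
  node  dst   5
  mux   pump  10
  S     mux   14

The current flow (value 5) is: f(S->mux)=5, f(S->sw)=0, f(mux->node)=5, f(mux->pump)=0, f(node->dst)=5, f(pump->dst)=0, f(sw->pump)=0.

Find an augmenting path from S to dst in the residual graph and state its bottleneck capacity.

S->mux->pump->dst, bottleneck 3

Residual along S->mux->pump->dst: S->mux: 9, mux->pump: 10, pump->dst: 3.
Bottleneck = min = 3.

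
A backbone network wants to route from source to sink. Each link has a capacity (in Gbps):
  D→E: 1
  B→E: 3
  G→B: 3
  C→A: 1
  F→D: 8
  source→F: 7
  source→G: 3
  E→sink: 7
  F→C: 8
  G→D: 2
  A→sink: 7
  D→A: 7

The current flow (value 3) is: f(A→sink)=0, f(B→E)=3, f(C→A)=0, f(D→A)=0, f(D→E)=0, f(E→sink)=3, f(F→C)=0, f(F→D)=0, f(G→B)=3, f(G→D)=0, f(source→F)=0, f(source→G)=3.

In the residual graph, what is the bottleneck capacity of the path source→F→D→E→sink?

1

Residual capacities along the path: source→F: 7, F→D: 8, D→E: 1, E→sink: 4.
Minimum is 1.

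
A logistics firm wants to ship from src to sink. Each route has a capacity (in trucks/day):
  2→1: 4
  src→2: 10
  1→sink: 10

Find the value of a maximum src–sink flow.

Augment src→2→1→sink: bottleneck 4. Total 4.
No augmenting path remains in the residual graph.

4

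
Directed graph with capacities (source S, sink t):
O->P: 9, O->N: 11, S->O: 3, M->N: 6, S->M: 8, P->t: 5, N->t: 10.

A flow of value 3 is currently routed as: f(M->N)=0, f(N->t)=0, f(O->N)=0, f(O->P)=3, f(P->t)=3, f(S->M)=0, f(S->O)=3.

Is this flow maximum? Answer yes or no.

Residual path S->M->N->t has bottleneck 6 > 0.
Pushing 6 along it raises the flow to 9, so the given flow is not maximum.

No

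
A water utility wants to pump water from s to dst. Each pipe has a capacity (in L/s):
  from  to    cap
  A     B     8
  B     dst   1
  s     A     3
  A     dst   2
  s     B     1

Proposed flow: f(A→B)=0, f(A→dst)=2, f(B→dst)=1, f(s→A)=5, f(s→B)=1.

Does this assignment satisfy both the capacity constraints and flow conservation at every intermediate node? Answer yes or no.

No

Capacity violated on s→A: flow 5 > capacity 3.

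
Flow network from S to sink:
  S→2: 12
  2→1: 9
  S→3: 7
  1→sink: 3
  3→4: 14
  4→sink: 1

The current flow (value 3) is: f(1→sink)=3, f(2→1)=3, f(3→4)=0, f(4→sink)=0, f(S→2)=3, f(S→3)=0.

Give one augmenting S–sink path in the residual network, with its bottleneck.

Residual along S→3→4→sink: S→3: 7, 3→4: 14, 4→sink: 1.
Bottleneck = min = 1.

S→3→4→sink, bottleneck 1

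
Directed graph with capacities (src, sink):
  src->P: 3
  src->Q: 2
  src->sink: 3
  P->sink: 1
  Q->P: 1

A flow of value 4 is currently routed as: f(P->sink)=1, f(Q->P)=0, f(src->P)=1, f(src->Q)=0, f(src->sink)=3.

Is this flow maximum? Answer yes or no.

Residual reachable from src: {P, Q, src}; sink is not reachable.
Saturated cut: src->sink, P->sink with total capacity 4 = current flow value. Flow is maximum.

Yes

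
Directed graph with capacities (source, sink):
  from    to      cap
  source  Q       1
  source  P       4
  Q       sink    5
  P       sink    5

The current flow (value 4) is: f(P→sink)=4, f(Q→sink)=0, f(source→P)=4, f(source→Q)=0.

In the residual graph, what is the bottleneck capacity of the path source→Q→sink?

1

Residual capacities along the path: source→Q: 1, Q→sink: 5.
Minimum is 1.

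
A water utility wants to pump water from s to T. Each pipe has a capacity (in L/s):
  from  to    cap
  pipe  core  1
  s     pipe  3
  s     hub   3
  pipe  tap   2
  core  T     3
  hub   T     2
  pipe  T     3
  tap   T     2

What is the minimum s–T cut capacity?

Max flow = 5 (via 2 augmenting paths).
In the residual at optimum, the set reachable from s is {hub, s}.
Cut edges: s->pipe (cap 3), hub->T (cap 2). Sum = 5.

5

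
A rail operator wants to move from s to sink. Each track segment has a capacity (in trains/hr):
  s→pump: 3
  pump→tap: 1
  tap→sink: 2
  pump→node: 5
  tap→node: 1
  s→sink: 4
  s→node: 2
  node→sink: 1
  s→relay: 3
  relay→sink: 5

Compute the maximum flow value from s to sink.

Augment s→sink: bottleneck 4. Total 4.
Augment s→node→sink: bottleneck 1. Total 5.
Augment s→relay→sink: bottleneck 3. Total 8.
Augment s→pump→tap→sink: bottleneck 1. Total 9.
No augmenting path remains in the residual graph.

9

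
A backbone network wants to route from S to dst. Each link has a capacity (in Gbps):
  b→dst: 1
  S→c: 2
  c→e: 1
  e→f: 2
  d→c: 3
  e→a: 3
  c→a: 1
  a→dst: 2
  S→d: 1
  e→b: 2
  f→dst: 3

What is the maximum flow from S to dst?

Augment S→c→a→dst: bottleneck 1. Total 1.
Augment S→c→e→f→dst: bottleneck 1. Total 2.
No augmenting path remains in the residual graph.

2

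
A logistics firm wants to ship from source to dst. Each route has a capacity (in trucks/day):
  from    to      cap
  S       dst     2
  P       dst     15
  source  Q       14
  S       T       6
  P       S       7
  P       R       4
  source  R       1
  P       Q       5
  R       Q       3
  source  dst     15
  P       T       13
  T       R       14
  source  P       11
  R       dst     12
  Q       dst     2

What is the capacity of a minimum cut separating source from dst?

29

Max flow = 29 (via 4 augmenting paths).
In the residual at optimum, the set reachable from source is {Q, source}.
Cut edges: source->P (cap 11), source->R (cap 1), source->dst (cap 15), Q->dst (cap 2). Sum = 29.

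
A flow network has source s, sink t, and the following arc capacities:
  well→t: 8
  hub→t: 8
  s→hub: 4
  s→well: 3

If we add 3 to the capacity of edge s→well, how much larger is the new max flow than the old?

3

Original max flow = 7.
After raising cap(s→well), augmenting paths through that edge carry 3 more units.
New max flow = 10. Increase = 3.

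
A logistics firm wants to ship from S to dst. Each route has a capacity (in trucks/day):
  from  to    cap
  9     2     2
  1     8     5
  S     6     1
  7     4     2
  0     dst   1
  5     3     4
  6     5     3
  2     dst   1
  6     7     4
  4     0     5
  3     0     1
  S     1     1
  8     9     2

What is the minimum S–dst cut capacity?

2

Max flow = 2 (via 2 augmenting paths).
In the residual at optimum, the set reachable from S is {S}.
Cut edges: S->1 (cap 1), S->6 (cap 1). Sum = 2.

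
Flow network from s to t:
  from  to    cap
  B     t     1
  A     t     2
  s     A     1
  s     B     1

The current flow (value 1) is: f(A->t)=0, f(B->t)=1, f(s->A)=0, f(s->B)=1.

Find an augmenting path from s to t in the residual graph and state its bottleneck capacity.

s->A->t, bottleneck 1

Residual along s->A->t: s->A: 1, A->t: 2.
Bottleneck = min = 1.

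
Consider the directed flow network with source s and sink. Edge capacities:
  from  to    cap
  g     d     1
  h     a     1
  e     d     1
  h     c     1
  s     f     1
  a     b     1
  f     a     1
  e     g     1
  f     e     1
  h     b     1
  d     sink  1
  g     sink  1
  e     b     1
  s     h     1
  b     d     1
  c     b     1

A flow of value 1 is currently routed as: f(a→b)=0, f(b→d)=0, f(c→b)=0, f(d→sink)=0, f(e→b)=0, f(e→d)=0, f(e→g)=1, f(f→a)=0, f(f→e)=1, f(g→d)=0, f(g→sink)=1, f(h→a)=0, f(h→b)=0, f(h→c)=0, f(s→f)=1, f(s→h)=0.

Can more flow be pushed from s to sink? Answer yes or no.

Yes

Residual path s→h→b→d→sink has bottleneck 1 > 0.
Pushing 1 along it raises the flow to 2, so the given flow is not maximum.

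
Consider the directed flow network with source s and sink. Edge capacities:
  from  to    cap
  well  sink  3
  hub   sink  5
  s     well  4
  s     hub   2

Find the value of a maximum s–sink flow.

5

Augment s->hub->sink: bottleneck 2. Total 2.
Augment s->well->sink: bottleneck 3. Total 5.
No augmenting path remains in the residual graph.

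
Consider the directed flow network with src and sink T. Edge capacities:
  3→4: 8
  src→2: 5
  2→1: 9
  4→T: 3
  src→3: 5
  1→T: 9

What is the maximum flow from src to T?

8

Augment src→2→1→T: bottleneck 5. Total 5.
Augment src→3→4→T: bottleneck 3. Total 8.
No augmenting path remains in the residual graph.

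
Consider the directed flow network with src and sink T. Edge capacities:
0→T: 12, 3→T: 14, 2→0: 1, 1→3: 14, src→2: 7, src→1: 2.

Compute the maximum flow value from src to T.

3

Augment src→1→3→T: bottleneck 2. Total 2.
Augment src→2→0→T: bottleneck 1. Total 3.
No augmenting path remains in the residual graph.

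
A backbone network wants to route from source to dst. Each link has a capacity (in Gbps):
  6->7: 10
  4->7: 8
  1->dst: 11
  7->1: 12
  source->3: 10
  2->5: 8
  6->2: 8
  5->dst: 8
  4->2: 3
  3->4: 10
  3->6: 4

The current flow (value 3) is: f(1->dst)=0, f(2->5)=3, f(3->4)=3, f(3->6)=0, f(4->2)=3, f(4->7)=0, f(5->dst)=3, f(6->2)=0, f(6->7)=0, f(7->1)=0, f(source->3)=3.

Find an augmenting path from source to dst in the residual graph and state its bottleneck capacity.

source->3->4->7->1->dst, bottleneck 7

Residual along source->3->4->7->1->dst: source->3: 7, 3->4: 7, 4->7: 8, 7->1: 12, 1->dst: 11.
Bottleneck = min = 7.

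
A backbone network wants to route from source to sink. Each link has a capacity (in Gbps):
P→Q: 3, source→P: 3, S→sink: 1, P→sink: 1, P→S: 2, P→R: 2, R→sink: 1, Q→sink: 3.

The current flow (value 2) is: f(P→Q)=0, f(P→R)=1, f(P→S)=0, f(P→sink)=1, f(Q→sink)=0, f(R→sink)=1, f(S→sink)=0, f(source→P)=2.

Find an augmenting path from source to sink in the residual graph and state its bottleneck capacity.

Residual along source→P→Q→sink: source→P: 1, P→Q: 3, Q→sink: 3.
Bottleneck = min = 1.

source→P→Q→sink, bottleneck 1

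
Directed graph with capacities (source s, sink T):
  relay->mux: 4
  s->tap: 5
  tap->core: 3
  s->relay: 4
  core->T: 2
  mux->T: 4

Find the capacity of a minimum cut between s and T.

6

Max flow = 6 (via 2 augmenting paths).
In the residual at optimum, the set reachable from s is {core, s, tap}.
Cut edges: s->relay (cap 4), core->T (cap 2). Sum = 6.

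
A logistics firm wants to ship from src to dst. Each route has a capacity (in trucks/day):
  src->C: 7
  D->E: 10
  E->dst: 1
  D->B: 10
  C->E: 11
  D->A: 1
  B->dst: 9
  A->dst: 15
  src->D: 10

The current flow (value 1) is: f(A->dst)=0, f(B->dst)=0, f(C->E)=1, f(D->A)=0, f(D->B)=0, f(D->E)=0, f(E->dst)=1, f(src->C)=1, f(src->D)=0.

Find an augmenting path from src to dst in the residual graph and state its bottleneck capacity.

src->D->A->dst, bottleneck 1

Residual along src->D->A->dst: src->D: 10, D->A: 1, A->dst: 15.
Bottleneck = min = 1.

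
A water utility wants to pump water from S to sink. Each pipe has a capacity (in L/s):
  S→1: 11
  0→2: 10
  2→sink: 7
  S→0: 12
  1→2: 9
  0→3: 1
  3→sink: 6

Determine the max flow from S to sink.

Augment S→0→3→sink: bottleneck 1. Total 1.
Augment S→0→2→sink: bottleneck 7. Total 8.
No augmenting path remains in the residual graph.

8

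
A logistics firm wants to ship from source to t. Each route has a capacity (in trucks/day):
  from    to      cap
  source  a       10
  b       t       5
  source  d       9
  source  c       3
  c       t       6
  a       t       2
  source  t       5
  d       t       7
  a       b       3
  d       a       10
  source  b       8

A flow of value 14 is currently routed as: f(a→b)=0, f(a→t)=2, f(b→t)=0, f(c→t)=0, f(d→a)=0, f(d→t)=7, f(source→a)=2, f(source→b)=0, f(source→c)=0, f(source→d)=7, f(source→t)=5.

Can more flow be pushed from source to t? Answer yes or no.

Residual path source→b→t has bottleneck 5 > 0.
Pushing 5 along it raises the flow to 19, so the given flow is not maximum.

Yes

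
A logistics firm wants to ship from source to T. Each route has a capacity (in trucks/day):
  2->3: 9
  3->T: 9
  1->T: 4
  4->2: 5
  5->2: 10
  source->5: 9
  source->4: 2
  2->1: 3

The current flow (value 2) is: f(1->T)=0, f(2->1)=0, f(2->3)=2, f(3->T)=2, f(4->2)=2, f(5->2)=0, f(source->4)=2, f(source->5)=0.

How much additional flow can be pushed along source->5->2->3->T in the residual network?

Residual capacities along the path: source->5: 9, 5->2: 10, 2->3: 7, 3->T: 7.
Minimum is 7.

7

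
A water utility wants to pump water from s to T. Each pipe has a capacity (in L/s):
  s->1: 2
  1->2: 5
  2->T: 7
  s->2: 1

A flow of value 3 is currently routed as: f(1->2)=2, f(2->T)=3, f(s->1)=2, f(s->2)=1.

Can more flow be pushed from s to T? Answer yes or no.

Residual reachable from s: {s}; T is not reachable.
Saturated cut: s->1, s->2 with total capacity 3 = current flow value. Flow is maximum.

No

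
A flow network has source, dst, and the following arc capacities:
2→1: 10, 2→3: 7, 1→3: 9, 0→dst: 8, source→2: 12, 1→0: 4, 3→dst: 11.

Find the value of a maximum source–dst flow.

Augment source→2→3→dst: bottleneck 7. Total 7.
Augment source→2→1→3→dst: bottleneck 4. Total 11.
Augment source→2→1→0→dst: bottleneck 1. Total 12.
No augmenting path remains in the residual graph.

12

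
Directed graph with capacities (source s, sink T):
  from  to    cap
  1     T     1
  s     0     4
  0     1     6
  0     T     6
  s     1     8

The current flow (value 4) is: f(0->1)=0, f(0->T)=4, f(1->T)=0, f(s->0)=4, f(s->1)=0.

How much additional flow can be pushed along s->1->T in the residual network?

Residual capacities along the path: s->1: 8, 1->T: 1.
Minimum is 1.

1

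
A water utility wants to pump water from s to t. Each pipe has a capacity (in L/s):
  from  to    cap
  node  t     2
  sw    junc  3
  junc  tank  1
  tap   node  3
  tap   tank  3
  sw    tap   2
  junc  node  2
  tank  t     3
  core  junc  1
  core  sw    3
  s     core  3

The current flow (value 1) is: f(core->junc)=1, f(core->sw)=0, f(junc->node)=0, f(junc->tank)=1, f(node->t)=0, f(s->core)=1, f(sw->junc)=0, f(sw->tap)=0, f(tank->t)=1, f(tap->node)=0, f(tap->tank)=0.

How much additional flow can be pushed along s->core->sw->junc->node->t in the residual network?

Residual capacities along the path: s->core: 2, core->sw: 3, sw->junc: 3, junc->node: 2, node->t: 2.
Minimum is 2.

2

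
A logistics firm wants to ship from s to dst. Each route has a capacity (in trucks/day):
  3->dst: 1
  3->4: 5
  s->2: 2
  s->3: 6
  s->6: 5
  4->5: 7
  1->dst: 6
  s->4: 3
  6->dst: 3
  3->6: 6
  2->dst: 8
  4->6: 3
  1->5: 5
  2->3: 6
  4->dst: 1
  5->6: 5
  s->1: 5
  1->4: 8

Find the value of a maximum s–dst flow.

12

Augment s->2->dst: bottleneck 2. Total 2.
Augment s->1->dst: bottleneck 5. Total 7.
Augment s->3->dst: bottleneck 1. Total 8.
Augment s->4->dst: bottleneck 1. Total 9.
Augment s->6->dst: bottleneck 3. Total 12.
No augmenting path remains in the residual graph.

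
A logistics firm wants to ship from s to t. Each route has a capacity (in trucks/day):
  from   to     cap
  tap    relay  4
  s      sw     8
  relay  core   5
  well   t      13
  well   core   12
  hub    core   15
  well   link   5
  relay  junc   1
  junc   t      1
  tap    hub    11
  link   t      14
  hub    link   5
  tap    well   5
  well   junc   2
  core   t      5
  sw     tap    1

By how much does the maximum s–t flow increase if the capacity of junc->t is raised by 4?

0

Original max flow = 1.
Edge junc->t does not cross the min cut (source side {s, sw}), so extra capacity there cannot help.
New max flow = 1. Increase = 0.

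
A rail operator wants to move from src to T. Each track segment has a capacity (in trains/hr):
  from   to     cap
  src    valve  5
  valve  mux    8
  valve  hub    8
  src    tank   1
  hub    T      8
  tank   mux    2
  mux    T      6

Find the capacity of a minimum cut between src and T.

6

Max flow = 6 (via 2 augmenting paths).
In the residual at optimum, the set reachable from src is {src}.
Cut edges: src→valve (cap 5), src→tank (cap 1). Sum = 6.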